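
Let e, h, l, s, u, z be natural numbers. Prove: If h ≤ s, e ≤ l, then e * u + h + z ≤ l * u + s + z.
From e ≤ l, by multiplying by a non-negative, e * u ≤ l * u. From h ≤ s, h + z ≤ s + z. e * u ≤ l * u, so e * u + h + z ≤ l * u + s + z.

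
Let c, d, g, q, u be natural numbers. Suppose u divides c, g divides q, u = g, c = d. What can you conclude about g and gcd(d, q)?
g divides gcd(d, q)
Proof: From u = g and u divides c, g divides c. c = d, so g divides d. g divides q, so g divides gcd(d, q).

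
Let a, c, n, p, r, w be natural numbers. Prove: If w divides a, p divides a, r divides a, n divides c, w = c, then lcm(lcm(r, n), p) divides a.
From w = c and w divides a, c divides a. n divides c, so n divides a. From r divides a, lcm(r, n) divides a. From p divides a, lcm(lcm(r, n), p) divides a.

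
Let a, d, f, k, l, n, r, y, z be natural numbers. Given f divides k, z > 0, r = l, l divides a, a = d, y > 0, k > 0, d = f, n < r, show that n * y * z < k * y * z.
Because r = l and n < r, n < l. a = d and d = f, hence a = f. l divides a, so l divides f. Since f divides k, l divides k. k > 0, so l ≤ k. Since n < l, n < k. Since y > 0, by multiplying by a positive, n * y < k * y. Combining with z > 0, by multiplying by a positive, n * y * z < k * y * z.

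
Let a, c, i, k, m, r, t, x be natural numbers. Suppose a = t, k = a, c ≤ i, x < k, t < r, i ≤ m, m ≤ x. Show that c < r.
Because k = a and a = t, k = t. Because c ≤ i and i ≤ m, c ≤ m. Because m ≤ x and x < k, m < k. Since c ≤ m, c < k. k = t, so c < t. t < r, so c < r.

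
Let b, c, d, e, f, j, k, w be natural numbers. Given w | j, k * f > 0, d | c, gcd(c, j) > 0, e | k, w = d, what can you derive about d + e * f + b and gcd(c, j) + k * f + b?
d + e * f + b ≤ gcd(c, j) + k * f + b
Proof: w = d and w | j, therefore d | j. Since d | c, d | gcd(c, j). Because gcd(c, j) > 0, d ≤ gcd(c, j). Since e | k, e * f | k * f. Because k * f > 0, e * f ≤ k * f. Since d ≤ gcd(c, j), d + e * f ≤ gcd(c, j) + k * f. Then d + e * f + b ≤ gcd(c, j) + k * f + b.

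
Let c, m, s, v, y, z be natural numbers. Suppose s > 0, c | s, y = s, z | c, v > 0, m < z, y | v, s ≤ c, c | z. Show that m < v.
c | s and s > 0, hence c ≤ s. From s ≤ c, s = c. y = s, so y = c. Because c | z and z | c, c = z. y = c, so y = z. y | v and v > 0, hence y ≤ v. y = z, so z ≤ v. Since m < z, m < v.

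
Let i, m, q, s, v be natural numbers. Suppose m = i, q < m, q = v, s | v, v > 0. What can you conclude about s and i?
s < i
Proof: s | v and v > 0, thus s ≤ v. q = v and q < m, therefore v < m. s ≤ v, so s < m. m = i, so s < i.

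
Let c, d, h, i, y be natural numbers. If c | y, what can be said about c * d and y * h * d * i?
c * d | y * h * d * i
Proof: c | y, therefore c | y * h. Then c * d | y * h * d. Then c * d | y * h * d * i.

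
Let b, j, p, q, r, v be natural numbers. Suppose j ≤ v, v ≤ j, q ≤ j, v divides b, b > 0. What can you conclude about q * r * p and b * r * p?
q * r * p ≤ b * r * p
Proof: Since v ≤ j and j ≤ v, v = j. v divides b, so j divides b. Since b > 0, j ≤ b. Since q ≤ j, q ≤ b. By multiplying by a non-negative, q * r ≤ b * r. By multiplying by a non-negative, q * r * p ≤ b * r * p.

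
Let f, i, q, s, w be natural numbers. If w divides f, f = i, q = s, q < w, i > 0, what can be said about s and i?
s < i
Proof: q = s and q < w, so s < w. From f = i and w divides f, w divides i. i > 0, so w ≤ i. Since s < w, s < i.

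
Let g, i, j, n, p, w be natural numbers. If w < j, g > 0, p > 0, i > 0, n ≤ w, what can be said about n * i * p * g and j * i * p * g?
n * i * p * g < j * i * p * g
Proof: Since n ≤ w and w < j, n < j. Since i > 0, n * i < j * i. p > 0, so n * i * p < j * i * p. Because g > 0, n * i * p * g < j * i * p * g.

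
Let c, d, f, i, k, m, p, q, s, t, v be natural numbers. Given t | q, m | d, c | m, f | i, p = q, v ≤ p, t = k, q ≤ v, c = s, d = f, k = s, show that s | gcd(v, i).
p = q and v ≤ p, therefore v ≤ q. q ≤ v, so q = v. Because t = k and t | q, k | q. Since k = s, s | q. Since q = v, s | v. From c = s and c | m, s | m. Because d = f and m | d, m | f. Since s | m, s | f. Since f | i, s | i. From s | v, s | gcd(v, i).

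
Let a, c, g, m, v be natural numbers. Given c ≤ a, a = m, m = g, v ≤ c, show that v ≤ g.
Since a = m and m = g, a = g. Since v ≤ c and c ≤ a, v ≤ a. a = g, so v ≤ g.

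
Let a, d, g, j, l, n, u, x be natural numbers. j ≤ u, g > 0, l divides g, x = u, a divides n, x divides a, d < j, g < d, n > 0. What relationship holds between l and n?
l < n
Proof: From l divides g and g > 0, l ≤ g. Since g < d, l < d. d < j and j ≤ u, therefore d < u. l < d, so l < u. From x = u and x divides a, u divides a. a divides n, so u divides n. n > 0, so u ≤ n. Since l < u, l < n.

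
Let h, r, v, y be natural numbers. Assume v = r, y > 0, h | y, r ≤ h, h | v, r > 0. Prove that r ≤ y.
Since v = r and h | v, h | r. r > 0, so h ≤ r. Since r ≤ h, h = r. Because h | y, r | y. From y > 0, r ≤ y.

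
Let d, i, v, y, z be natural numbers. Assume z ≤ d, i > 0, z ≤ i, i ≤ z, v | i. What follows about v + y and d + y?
v + y ≤ d + y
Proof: i ≤ z and z ≤ i, hence i = z. v | i and i > 0, so v ≤ i. i = z, so v ≤ z. Since z ≤ d, v ≤ d. Then v + y ≤ d + y.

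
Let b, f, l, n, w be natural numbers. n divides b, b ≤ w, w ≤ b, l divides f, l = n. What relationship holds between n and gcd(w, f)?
n divides gcd(w, f)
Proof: b ≤ w and w ≤ b, therefore b = w. Since n divides b, n divides w. l = n and l divides f, therefore n divides f. From n divides w, n divides gcd(w, f).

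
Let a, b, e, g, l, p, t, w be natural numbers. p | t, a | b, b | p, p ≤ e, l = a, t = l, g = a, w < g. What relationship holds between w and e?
w < e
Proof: From a | b and b | p, a | p. From t = l and p | t, p | l. l = a, so p | a. From a | p, a = p. g = a, so g = p. w < g, so w < p. Since p ≤ e, w < e.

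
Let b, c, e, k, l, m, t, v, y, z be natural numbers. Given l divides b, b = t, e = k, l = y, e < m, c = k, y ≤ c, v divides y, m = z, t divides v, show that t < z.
b = t and l divides b, hence l divides t. Because l = y, y divides t. t divides v and v divides y, hence t divides y. y divides t, so y = t. Because c = k and y ≤ c, y ≤ k. e = k and e < m, thus k < m. Since y ≤ k, y < m. Since m = z, y < z. Since y = t, t < z.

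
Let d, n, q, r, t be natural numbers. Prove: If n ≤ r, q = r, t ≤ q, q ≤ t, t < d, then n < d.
From t ≤ q and q ≤ t, t = q. Since t < d, q < d. Since q = r, r < d. From n ≤ r, n < d.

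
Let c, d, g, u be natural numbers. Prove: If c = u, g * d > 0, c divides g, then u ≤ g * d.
Because c = u and c divides g, u divides g. Then u divides g * d. g * d > 0, so u ≤ g * d.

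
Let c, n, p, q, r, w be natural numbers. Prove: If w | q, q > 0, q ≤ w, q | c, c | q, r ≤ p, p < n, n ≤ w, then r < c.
w | q and q > 0, thus w ≤ q. Since q ≤ w, w = q. q | c and c | q, thus q = c. Because w = q, w = c. p < n and n ≤ w, thus p < w. r ≤ p, so r < w. Because w = c, r < c.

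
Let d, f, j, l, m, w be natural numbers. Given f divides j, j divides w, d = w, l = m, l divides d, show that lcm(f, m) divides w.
Since f divides j and j divides w, f divides w. l = m and l divides d, thus m divides d. d = w, so m divides w. f divides w, so lcm(f, m) divides w.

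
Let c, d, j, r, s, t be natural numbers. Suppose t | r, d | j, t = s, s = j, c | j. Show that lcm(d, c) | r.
d | j and c | j, so lcm(d, c) | j. From t = s and s = j, t = j. From t | r, j | r. lcm(d, c) | j, so lcm(d, c) | r.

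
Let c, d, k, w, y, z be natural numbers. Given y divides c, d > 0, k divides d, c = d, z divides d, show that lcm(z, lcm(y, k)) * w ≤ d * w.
c = d and y divides c, thus y divides d. From k divides d, lcm(y, k) divides d. Since z divides d, lcm(z, lcm(y, k)) divides d. Since d > 0, lcm(z, lcm(y, k)) ≤ d. By multiplying by a non-negative, lcm(z, lcm(y, k)) * w ≤ d * w.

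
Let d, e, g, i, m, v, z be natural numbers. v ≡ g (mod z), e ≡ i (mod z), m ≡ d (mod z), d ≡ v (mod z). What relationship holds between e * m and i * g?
e * m ≡ i * g (mod z)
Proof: m ≡ d (mod z) and d ≡ v (mod z), so m ≡ v (mod z). v ≡ g (mod z), so m ≡ g (mod z). Since e ≡ i (mod z), e * m ≡ i * g (mod z).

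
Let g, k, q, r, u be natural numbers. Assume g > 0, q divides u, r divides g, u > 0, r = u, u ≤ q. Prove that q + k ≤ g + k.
q divides u and u > 0, so q ≤ u. Since u ≤ q, u = q. Since r = u and r divides g, u divides g. From g > 0, u ≤ g. u = q, so q ≤ g. Then q + k ≤ g + k.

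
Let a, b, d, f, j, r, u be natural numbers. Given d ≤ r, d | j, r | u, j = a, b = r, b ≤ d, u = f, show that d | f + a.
b = r and b ≤ d, therefore r ≤ d. Since d ≤ r, r = d. Because u = f and r | u, r | f. r = d, so d | f. j = a and d | j, hence d | a. d | f, so d | f + a.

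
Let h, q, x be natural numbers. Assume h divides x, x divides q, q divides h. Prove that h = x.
Since x divides q and q divides h, x divides h. Since h divides x, h = x.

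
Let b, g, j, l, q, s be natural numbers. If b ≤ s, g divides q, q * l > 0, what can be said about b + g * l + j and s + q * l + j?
b + g * l + j ≤ s + q * l + j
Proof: Since g divides q, g * l divides q * l. Since q * l > 0, g * l ≤ q * l. Then g * l + j ≤ q * l + j. Since b ≤ s, b + g * l + j ≤ s + q * l + j.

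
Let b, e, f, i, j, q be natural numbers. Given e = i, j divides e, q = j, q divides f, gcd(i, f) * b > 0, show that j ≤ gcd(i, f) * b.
e = i and j divides e, therefore j divides i. q = j and q divides f, thus j divides f. Since j divides i, j divides gcd(i, f). Then j divides gcd(i, f) * b. From gcd(i, f) * b > 0, j ≤ gcd(i, f) * b.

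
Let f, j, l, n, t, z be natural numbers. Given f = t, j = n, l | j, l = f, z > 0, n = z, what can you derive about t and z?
t ≤ z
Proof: Because l = f and f = t, l = t. j = n and n = z, thus j = z. l | j, so l | z. Since z > 0, l ≤ z. Since l = t, t ≤ z.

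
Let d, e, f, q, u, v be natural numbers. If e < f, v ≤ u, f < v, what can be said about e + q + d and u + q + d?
e + q + d < u + q + d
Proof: f < v and v ≤ u, therefore f < u. Since e < f, e < u. Then e + q < u + q. Then e + q + d < u + q + d.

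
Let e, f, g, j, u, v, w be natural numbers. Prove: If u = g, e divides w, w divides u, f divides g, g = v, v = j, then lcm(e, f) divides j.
g = v and v = j, therefore g = j. u = g and w divides u, therefore w divides g. e divides w, so e divides g. f divides g, so lcm(e, f) divides g. Since g = j, lcm(e, f) divides j.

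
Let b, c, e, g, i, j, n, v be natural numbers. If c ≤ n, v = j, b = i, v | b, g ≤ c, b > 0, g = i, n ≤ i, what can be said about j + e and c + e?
j + e ≤ c + e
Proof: Since g = i and g ≤ c, i ≤ c. c ≤ n and n ≤ i, thus c ≤ i. Since i ≤ c, i = c. Since b = i, b = c. From v = j and v | b, j | b. Since b > 0, j ≤ b. Since b = c, j ≤ c. Then j + e ≤ c + e.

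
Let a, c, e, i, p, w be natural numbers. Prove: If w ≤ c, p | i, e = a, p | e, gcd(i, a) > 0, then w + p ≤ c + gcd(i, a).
e = a and p | e, so p | a. From p | i, p | gcd(i, a). gcd(i, a) > 0, so p ≤ gcd(i, a). w ≤ c, so w + p ≤ c + gcd(i, a).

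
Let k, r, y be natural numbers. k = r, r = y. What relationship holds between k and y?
k = y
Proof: k = r and r = y. By transitivity, k = y.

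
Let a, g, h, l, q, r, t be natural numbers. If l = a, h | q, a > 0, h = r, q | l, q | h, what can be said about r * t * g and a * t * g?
r * t * g ≤ a * t * g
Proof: q | h and h | q, thus q = h. h = r, so q = r. l = a and q | l, thus q | a. Since q = r, r | a. Since a > 0, r ≤ a. Then r * t ≤ a * t. Then r * t * g ≤ a * t * g.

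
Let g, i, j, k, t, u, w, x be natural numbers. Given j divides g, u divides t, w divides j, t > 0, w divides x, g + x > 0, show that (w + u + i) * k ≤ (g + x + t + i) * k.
w divides j and j divides g, thus w divides g. w divides x, so w divides g + x. Since g + x > 0, w ≤ g + x. u divides t and t > 0, hence u ≤ t. w ≤ g + x, so w + u ≤ g + x + t. Then w + u + i ≤ g + x + t + i. By multiplying by a non-negative, (w + u + i) * k ≤ (g + x + t + i) * k.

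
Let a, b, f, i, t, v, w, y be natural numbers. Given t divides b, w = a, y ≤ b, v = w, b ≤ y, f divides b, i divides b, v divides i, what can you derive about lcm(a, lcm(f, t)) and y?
lcm(a, lcm(f, t)) divides y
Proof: b ≤ y and y ≤ b, so b = y. v = w and w = a, hence v = a. v divides i and i divides b, so v divides b. v = a, so a divides b. Since f divides b and t divides b, lcm(f, t) divides b. a divides b, so lcm(a, lcm(f, t)) divides b. Since b = y, lcm(a, lcm(f, t)) divides y.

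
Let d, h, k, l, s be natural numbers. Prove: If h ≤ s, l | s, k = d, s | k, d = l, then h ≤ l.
k = d and d = l, so k = l. s | k, so s | l. Since l | s, s = l. Since h ≤ s, h ≤ l.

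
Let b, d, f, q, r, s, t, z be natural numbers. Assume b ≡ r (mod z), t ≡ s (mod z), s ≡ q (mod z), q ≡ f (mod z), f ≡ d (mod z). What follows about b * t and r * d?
b * t ≡ r * d (mod z)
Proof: From t ≡ s (mod z) and s ≡ q (mod z), t ≡ q (mod z). From q ≡ f (mod z), t ≡ f (mod z). f ≡ d (mod z), so t ≡ d (mod z). b ≡ r (mod z), so b * t ≡ r * d (mod z).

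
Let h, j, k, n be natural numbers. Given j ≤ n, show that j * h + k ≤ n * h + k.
Since j ≤ n, j * h ≤ n * h. Then j * h + k ≤ n * h + k.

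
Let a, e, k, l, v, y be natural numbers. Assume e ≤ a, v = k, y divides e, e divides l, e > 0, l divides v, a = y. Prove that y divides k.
a = y and e ≤ a, so e ≤ y. y divides e and e > 0, therefore y ≤ e. e ≤ y, so e = y. Because v = k and l divides v, l divides k. e divides l, so e divides k. Because e = y, y divides k.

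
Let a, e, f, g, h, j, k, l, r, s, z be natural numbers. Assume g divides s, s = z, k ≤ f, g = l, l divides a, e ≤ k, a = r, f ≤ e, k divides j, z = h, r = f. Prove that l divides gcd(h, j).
Since s = z and z = h, s = h. g = l and g divides s, so l divides s. s = h, so l divides h. a = r and r = f, therefore a = f. f ≤ e and e ≤ k, therefore f ≤ k. k ≤ f, so f = k. Since a = f, a = k. Because l divides a, l divides k. k divides j, so l divides j. l divides h, so l divides gcd(h, j).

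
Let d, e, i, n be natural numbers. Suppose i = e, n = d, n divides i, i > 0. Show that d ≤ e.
n = d and n divides i, thus d divides i. i > 0, so d ≤ i. Since i = e, d ≤ e.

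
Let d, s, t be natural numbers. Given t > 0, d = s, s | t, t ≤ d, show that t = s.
d = s and t ≤ d, therefore t ≤ s. Since s | t and t > 0, s ≤ t. Since t ≤ s, t = s.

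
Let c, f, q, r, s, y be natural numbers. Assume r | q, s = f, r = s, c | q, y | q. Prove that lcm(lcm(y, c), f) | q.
y | q and c | q, so lcm(y, c) | q. r = s and r | q, so s | q. Since s = f, f | q. lcm(y, c) | q, so lcm(lcm(y, c), f) | q.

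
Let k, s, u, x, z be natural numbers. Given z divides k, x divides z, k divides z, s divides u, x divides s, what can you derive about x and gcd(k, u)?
x divides gcd(k, u)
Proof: From z divides k and k divides z, z = k. Since x divides z, x divides k. Because x divides s and s divides u, x divides u. Since x divides k, x divides gcd(k, u).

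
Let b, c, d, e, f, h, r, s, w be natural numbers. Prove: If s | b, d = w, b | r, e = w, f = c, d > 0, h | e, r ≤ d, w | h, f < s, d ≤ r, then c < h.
f = c and f < s, therefore c < s. e = w and h | e, thus h | w. Since w | h, w = h. Since d = w, d = h. Since r ≤ d and d ≤ r, r = d. s | b and b | r, so s | r. r = d, so s | d. Since d > 0, s ≤ d. From d = h, s ≤ h. Because c < s, c < h.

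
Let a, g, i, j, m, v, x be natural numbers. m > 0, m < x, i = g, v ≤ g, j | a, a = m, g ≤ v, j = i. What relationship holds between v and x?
v < x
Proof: g ≤ v and v ≤ g, hence g = v. i = g, so i = v. a = m and j | a, therefore j | m. j = i, so i | m. i = v, so v | m. Since m > 0, v ≤ m. m < x, so v < x.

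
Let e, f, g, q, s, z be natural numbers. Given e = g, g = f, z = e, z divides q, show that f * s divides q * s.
e = g and g = f, hence e = f. Since z = e and z divides q, e divides q. e = f, so f divides q. Then f * s divides q * s.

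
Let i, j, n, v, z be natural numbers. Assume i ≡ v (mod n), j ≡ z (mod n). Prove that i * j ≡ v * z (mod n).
From i ≡ v (mod n) and j ≡ z (mod n), by multiplying congruences, i * j ≡ v * z (mod n).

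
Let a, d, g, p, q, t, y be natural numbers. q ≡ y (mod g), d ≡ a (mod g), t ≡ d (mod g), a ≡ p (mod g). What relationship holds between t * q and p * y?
t * q ≡ p * y (mod g)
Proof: t ≡ d (mod g) and d ≡ a (mod g), therefore t ≡ a (mod g). Since a ≡ p (mod g), t ≡ p (mod g). Since q ≡ y (mod g), t * q ≡ p * y (mod g).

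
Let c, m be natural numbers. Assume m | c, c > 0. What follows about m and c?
m ≤ c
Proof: m | c and c > 0. By divisors are at most what they divide, m ≤ c.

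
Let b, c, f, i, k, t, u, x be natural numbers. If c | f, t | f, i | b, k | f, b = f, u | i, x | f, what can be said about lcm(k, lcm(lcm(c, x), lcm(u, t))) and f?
lcm(k, lcm(lcm(c, x), lcm(u, t))) | f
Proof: c | f and x | f, so lcm(c, x) | f. u | i and i | b, therefore u | b. b = f, so u | f. Since t | f, lcm(u, t) | f. lcm(c, x) | f, so lcm(lcm(c, x), lcm(u, t)) | f. Since k | f, lcm(k, lcm(lcm(c, x), lcm(u, t))) | f.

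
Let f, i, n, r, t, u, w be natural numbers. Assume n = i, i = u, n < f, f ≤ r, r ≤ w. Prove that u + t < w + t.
Because n = i and i = u, n = u. n < f, so u < f. f ≤ r, so u < r. From r ≤ w, u < w. Then u + t < w + t.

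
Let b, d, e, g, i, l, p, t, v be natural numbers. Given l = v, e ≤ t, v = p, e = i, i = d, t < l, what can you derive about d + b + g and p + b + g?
d + b + g < p + b + g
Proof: l = v and v = p, so l = p. t < l, so t < p. e ≤ t, so e < p. e = i, so i < p. Because i = d, d < p. Then d + b < p + b. Then d + b + g < p + b + g.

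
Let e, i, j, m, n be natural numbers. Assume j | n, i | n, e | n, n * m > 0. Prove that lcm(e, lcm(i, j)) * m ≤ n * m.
i | n and j | n, hence lcm(i, j) | n. Because e | n, lcm(e, lcm(i, j)) | n. Then lcm(e, lcm(i, j)) * m | n * m. n * m > 0, so lcm(e, lcm(i, j)) * m ≤ n * m.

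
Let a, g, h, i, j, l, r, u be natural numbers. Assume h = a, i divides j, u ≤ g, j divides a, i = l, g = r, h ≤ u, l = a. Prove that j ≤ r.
Since i = l and l = a, i = a. Since i divides j, a divides j. j divides a, so a = j. h ≤ u and u ≤ g, hence h ≤ g. g = r, so h ≤ r. From h = a, a ≤ r. Because a = j, j ≤ r.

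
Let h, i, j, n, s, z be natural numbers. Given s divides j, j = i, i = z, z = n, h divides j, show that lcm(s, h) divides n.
i = z and z = n, thus i = n. Because s divides j and h divides j, lcm(s, h) divides j. Since j = i, lcm(s, h) divides i. Since i = n, lcm(s, h) divides n.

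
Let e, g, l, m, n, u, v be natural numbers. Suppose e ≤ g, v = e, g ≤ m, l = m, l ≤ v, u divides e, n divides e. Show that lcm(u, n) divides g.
l = m and l ≤ v, so m ≤ v. From g ≤ m, g ≤ v. v = e, so g ≤ e. e ≤ g, so e = g. u divides e and n divides e, thus lcm(u, n) divides e. e = g, so lcm(u, n) divides g.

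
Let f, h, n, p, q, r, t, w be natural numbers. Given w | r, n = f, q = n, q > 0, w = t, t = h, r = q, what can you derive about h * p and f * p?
h * p ≤ f * p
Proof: Because q = n and n = f, q = f. w = t and t = h, hence w = h. Because r = q and w | r, w | q. Since q > 0, w ≤ q. From w = h, h ≤ q. q = f, so h ≤ f. Then h * p ≤ f * p.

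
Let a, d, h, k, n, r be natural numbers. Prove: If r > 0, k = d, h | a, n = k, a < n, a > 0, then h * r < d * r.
h | a and a > 0, so h ≤ a. From n = k and k = d, n = d. Because a < n, a < d. Since h ≤ a, h < d. r > 0, so h * r < d * r.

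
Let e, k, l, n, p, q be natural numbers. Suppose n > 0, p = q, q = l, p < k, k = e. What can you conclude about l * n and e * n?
l * n < e * n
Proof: p = q and q = l, thus p = l. From k = e and p < k, p < e. Since p = l, l < e. Since n > 0, l * n < e * n.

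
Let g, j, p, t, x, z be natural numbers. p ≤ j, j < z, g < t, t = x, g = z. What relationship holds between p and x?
p < x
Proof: Since g = z and g < t, z < t. Since t = x, z < x. Since j < z, j < x. Since p ≤ j, p < x.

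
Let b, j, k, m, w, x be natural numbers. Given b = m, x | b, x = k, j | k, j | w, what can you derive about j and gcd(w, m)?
j | gcd(w, m)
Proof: Because x = k and x | b, k | b. Because b = m, k | m. j | k, so j | m. From j | w, j | gcd(w, m).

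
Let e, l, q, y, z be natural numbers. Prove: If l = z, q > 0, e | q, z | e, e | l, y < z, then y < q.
l = z and e | l, hence e | z. Because z | e, z = e. y < z, so y < e. e | q and q > 0, hence e ≤ q. y < e, so y < q.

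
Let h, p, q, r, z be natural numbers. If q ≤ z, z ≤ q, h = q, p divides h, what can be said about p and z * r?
p divides z * r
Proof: q ≤ z and z ≤ q, thus q = z. h = q and p divides h, thus p divides q. q = z, so p divides z. Then p divides z * r.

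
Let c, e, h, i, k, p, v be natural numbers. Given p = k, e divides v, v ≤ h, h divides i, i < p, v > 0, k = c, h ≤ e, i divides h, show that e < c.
Because i divides h and h divides i, i = h. e divides v and v > 0, so e ≤ v. v ≤ h, so e ≤ h. Since h ≤ e, h = e. i = h, so i = e. Because p = k and k = c, p = c. Since i < p, i < c. i = e, so e < c.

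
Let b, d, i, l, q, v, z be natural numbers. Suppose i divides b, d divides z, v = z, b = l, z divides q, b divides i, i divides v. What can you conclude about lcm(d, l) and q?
lcm(d, l) divides q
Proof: Since i divides b and b divides i, i = b. b = l, so i = l. From v = z and i divides v, i divides z. Since i = l, l divides z. d divides z, so lcm(d, l) divides z. z divides q, so lcm(d, l) divides q.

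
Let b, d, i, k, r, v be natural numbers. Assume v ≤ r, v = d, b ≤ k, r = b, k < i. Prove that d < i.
r = b and v ≤ r, so v ≤ b. b ≤ k, so v ≤ k. Since k < i, v < i. From v = d, d < i.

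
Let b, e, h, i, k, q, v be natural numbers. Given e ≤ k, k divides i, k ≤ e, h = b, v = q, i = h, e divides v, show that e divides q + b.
Since v = q and e divides v, e divides q. i = h and h = b, therefore i = b. Since k ≤ e and e ≤ k, k = e. Since k divides i, e divides i. i = b, so e divides b. e divides q, so e divides q + b.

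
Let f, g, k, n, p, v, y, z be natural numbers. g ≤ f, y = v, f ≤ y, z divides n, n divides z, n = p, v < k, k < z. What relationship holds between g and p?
g < p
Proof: Since y = v and f ≤ y, f ≤ v. g ≤ f, so g ≤ v. Since z divides n and n divides z, z = n. n = p, so z = p. From v < k and k < z, v < z. Since z = p, v < p. g ≤ v, so g < p.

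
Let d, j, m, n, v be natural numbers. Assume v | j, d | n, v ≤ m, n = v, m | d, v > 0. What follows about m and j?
m | j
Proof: From m | d and d | n, m | n. Since n = v, m | v. Since v > 0, m ≤ v. Since v ≤ m, v = m. Since v | j, m | j.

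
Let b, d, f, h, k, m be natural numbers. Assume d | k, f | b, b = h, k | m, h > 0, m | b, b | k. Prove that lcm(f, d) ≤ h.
k | m and m | b, hence k | b. Since b | k, k = b. d | k, so d | b. f | b, so lcm(f, d) | b. Since b = h, lcm(f, d) | h. Since h > 0, lcm(f, d) ≤ h.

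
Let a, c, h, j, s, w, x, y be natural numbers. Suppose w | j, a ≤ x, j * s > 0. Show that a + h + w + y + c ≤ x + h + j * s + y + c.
a ≤ x, hence a + h ≤ x + h. Since w | j, w | j * s. j * s > 0, so w ≤ j * s. Then w + y ≤ j * s + y. Since a + h ≤ x + h, a + h + w + y ≤ x + h + j * s + y. Then a + h + w + y + c ≤ x + h + j * s + y + c.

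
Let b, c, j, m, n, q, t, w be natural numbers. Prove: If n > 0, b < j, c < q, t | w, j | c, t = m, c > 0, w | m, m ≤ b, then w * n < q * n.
Since t = m and t | w, m | w. w | m, so m = w. Because m ≤ b and b < j, m < j. From j | c and c > 0, j ≤ c. Since m < j, m < c. Since m = w, w < c. c < q, so w < q. n > 0, so w * n < q * n.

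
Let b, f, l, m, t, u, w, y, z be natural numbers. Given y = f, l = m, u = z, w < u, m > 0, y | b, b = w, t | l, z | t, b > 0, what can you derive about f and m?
f < m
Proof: y = f and y | b, so f | b. Since b > 0, f ≤ b. Since b = w, f ≤ w. u = z and w < u, therefore w < z. Since f ≤ w, f < z. Since z | t and t | l, z | l. l = m, so z | m. Since m > 0, z ≤ m. Because f < z, f < m.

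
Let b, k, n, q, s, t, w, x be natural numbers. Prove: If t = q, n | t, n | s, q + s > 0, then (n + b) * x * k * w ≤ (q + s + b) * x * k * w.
t = q and n | t, so n | q. Since n | s, n | q + s. q + s > 0, so n ≤ q + s. Then n + b ≤ q + s + b. Then (n + b) * x ≤ (q + s + b) * x. Then (n + b) * x * k ≤ (q + s + b) * x * k. Then (n + b) * x * k * w ≤ (q + s + b) * x * k * w.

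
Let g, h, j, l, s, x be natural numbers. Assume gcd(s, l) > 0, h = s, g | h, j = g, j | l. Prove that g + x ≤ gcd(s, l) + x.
h = s and g | h, so g | s. j = g and j | l, thus g | l. Since g | s, g | gcd(s, l). gcd(s, l) > 0, so g ≤ gcd(s, l). Then g + x ≤ gcd(s, l) + x.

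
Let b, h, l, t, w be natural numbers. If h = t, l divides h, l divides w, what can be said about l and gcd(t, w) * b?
l divides gcd(t, w) * b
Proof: h = t and l divides h, therefore l divides t. From l divides w, l divides gcd(t, w). Then l divides gcd(t, w) * b.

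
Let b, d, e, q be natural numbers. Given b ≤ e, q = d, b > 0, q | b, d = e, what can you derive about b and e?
b = e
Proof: q = d and d = e, thus q = e. q | b and b > 0, therefore q ≤ b. Because q = e, e ≤ b. Since b ≤ e, b = e.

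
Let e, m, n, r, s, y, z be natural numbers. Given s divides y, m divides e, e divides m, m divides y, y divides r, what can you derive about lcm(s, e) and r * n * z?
lcm(s, e) divides r * n * z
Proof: m divides e and e divides m, therefore m = e. m divides y, so e divides y. Since s divides y, lcm(s, e) divides y. Since y divides r, lcm(s, e) divides r. Then lcm(s, e) divides r * n. Then lcm(s, e) divides r * n * z.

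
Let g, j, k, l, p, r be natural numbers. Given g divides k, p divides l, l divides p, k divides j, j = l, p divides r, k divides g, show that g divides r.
From k divides g and g divides k, k = g. From j = l and k divides j, k divides l. p divides l and l divides p, hence p = l. From p divides r, l divides r. k divides l, so k divides r. Since k = g, g divides r.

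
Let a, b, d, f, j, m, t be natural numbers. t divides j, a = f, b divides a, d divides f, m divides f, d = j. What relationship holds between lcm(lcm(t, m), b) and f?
lcm(lcm(t, m), b) divides f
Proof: d = j and d divides f, so j divides f. From t divides j, t divides f. m divides f, so lcm(t, m) divides f. a = f and b divides a, so b divides f. From lcm(t, m) divides f, lcm(lcm(t, m), b) divides f.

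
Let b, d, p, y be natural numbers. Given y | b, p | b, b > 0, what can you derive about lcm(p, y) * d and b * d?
lcm(p, y) * d ≤ b * d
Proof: p | b and y | b, so lcm(p, y) | b. b > 0, so lcm(p, y) ≤ b. Then lcm(p, y) * d ≤ b * d.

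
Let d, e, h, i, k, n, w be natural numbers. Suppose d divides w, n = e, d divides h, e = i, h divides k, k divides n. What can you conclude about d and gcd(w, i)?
d divides gcd(w, i)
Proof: d divides h and h divides k, therefore d divides k. Since k divides n, d divides n. Since n = e, d divides e. e = i, so d divides i. Since d divides w, d divides gcd(w, i).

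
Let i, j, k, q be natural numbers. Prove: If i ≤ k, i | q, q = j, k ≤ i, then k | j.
Since i ≤ k and k ≤ i, i = k. From q = j and i | q, i | j. i = k, so k | j.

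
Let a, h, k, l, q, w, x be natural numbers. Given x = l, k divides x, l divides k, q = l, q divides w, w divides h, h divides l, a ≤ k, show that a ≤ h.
From x = l and k divides x, k divides l. Since l divides k, k = l. From q divides w and w divides h, q divides h. q = l, so l divides h. Since h divides l, l = h. Because k = l, k = h. a ≤ k, so a ≤ h.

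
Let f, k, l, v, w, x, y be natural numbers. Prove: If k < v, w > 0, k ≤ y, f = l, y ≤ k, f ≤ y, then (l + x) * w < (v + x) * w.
y ≤ k and k ≤ y, thus y = k. f = l and f ≤ y, hence l ≤ y. Since y = k, l ≤ k. k < v, so l < v. Then l + x < v + x. Combining with w > 0, by multiplying by a positive, (l + x) * w < (v + x) * w.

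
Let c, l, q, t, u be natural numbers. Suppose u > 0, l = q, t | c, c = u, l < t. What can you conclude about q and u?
q < u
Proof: Because l = q and l < t, q < t. Because c = u and t | c, t | u. u > 0, so t ≤ u. Since q < t, q < u.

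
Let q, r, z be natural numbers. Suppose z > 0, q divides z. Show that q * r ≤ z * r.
From q divides z and z > 0, q ≤ z. By multiplying by a non-negative, q * r ≤ z * r.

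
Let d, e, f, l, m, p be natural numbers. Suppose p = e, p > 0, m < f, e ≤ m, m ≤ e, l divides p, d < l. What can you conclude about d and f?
d < f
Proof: e ≤ m and m ≤ e, so e = m. Since p = e, p = m. l divides p and p > 0, so l ≤ p. Since p = m, l ≤ m. m < f, so l < f. d < l, so d < f.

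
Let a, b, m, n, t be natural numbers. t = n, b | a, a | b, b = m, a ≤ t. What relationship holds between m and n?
m ≤ n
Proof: a | b and b | a, so a = b. Since b = m, a = m. t = n and a ≤ t, thus a ≤ n. a = m, so m ≤ n.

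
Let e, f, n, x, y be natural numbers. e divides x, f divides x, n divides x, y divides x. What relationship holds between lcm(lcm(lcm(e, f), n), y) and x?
lcm(lcm(lcm(e, f), n), y) divides x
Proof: Since e divides x and f divides x, lcm(e, f) divides x. n divides x, so lcm(lcm(e, f), n) divides x. Because y divides x, lcm(lcm(lcm(e, f), n), y) divides x.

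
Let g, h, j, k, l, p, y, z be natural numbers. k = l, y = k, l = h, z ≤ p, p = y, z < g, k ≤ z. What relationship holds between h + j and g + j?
h + j < g + j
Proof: From k = l and l = h, k = h. Because p = y and z ≤ p, z ≤ y. Since y = k, z ≤ k. Since k ≤ z, z = k. Since z < g, k < g. Since k = h, h < g. Then h + j < g + j.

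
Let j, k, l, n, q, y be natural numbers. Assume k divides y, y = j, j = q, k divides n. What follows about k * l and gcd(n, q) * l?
k * l divides gcd(n, q) * l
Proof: y = j and j = q, thus y = q. k divides y, so k divides q. k divides n, so k divides gcd(n, q). Then k * l divides gcd(n, q) * l.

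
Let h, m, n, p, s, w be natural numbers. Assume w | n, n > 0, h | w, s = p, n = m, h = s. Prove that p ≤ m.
h = s and h | w, thus s | w. From w | n, s | n. Because n > 0, s ≤ n. n = m, so s ≤ m. Since s = p, p ≤ m.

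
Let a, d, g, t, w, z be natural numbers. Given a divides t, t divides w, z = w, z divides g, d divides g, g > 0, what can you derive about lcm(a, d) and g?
lcm(a, d) ≤ g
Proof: z = w and z divides g, so w divides g. Because t divides w, t divides g. a divides t, so a divides g. d divides g, so lcm(a, d) divides g. g > 0, so lcm(a, d) ≤ g.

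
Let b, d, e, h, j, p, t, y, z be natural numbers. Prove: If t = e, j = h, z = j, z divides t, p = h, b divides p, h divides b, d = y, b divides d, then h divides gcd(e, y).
z = j and z divides t, hence j divides t. Since j = h, h divides t. Since t = e, h divides e. Since p = h and b divides p, b divides h. Since h divides b, b = h. From d = y and b divides d, b divides y. From b = h, h divides y. Since h divides e, h divides gcd(e, y).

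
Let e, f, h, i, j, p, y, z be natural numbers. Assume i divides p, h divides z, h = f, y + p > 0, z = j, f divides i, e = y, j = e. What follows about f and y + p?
f ≤ y + p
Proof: j = e and e = y, hence j = y. z = j and h divides z, therefore h divides j. h = f, so f divides j. j = y, so f divides y. Since f divides i and i divides p, f divides p. f divides y, so f divides y + p. Since y + p > 0, f ≤ y + p.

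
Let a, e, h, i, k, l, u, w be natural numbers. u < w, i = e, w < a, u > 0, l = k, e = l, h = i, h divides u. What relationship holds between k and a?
k < a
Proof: From i = e and e = l, i = l. Since l = k, i = k. h = i and h divides u, hence i divides u. Since u > 0, i ≤ u. i = k, so k ≤ u. u < w and w < a, hence u < a. k ≤ u, so k < a.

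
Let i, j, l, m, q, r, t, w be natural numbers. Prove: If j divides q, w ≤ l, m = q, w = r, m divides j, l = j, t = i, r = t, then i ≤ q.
w = r and r = t, therefore w = t. Since t = i, w = i. From m = q and m divides j, q divides j. Since j divides q, j = q. Since l = j and w ≤ l, w ≤ j. From j = q, w ≤ q. Since w = i, i ≤ q.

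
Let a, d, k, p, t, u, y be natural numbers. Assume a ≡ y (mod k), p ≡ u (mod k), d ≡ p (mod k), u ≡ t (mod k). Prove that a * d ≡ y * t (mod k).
d ≡ p (mod k) and p ≡ u (mod k), so d ≡ u (mod k). Since u ≡ t (mod k), d ≡ t (mod k). Because a ≡ y (mod k), a * d ≡ y * t (mod k).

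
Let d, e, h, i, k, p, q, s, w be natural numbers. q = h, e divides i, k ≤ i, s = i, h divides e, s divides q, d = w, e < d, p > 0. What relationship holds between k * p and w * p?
k * p < w * p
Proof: q = h and s divides q, therefore s divides h. From s = i, i divides h. h divides e, so i divides e. From e divides i, e = i. From d = w and e < d, e < w. Because e = i, i < w. From k ≤ i, k < w. From p > 0, by multiplying by a positive, k * p < w * p.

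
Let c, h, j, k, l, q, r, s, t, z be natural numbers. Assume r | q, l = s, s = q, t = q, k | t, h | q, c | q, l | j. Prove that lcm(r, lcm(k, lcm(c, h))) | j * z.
t = q and k | t, thus k | q. c | q and h | q, thus lcm(c, h) | q. k | q, so lcm(k, lcm(c, h)) | q. Because r | q, lcm(r, lcm(k, lcm(c, h))) | q. l = s and s = q, hence l = q. Since l | j, q | j. lcm(r, lcm(k, lcm(c, h))) | q, so lcm(r, lcm(k, lcm(c, h))) | j. Then lcm(r, lcm(k, lcm(c, h))) | j * z.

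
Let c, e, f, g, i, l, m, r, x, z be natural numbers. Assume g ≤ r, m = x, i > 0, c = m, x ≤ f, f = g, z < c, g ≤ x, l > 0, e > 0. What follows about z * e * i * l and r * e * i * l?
z * e * i * l < r * e * i * l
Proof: Since c = m and m = x, c = x. f = g and x ≤ f, therefore x ≤ g. Since g ≤ x, x = g. Since c = x, c = g. z < c, so z < g. g ≤ r, so z < r. Since e > 0, z * e < r * e. Since i > 0, z * e * i < r * e * i. Since l > 0, z * e * i * l < r * e * i * l.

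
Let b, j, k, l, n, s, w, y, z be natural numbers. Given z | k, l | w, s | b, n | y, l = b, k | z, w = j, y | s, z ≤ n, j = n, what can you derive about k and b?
k ≤ b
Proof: From n | y and y | s, n | s. Since s | b, n | b. Because w = j and j = n, w = n. l = b and l | w, so b | w. w = n, so b | n. Since n | b, n = b. z | k and k | z, hence z = k. z ≤ n, so k ≤ n. n = b, so k ≤ b.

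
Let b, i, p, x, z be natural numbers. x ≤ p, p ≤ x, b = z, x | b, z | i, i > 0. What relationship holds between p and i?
p ≤ i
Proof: x ≤ p and p ≤ x, thus x = p. b = z and x | b, hence x | z. z | i, so x | i. From i > 0, x ≤ i. Since x = p, p ≤ i.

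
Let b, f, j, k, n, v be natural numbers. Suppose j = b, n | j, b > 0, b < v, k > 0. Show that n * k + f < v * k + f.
j = b and n | j, so n | b. From b > 0, n ≤ b. b < v, so n < v. k > 0, so n * k < v * k. Then n * k + f < v * k + f.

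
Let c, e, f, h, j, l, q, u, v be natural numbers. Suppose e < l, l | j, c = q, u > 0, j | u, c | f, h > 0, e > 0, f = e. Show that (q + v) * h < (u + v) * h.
f = e and c | f, so c | e. Since e > 0, c ≤ e. Since c = q, q ≤ e. e < l, so q < l. l | j and j | u, hence l | u. Because u > 0, l ≤ u. q < l, so q < u. Then q + v < u + v. Since h > 0, (q + v) * h < (u + v) * h.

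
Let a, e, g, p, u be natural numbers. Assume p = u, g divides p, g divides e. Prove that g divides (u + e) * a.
From p = u and g divides p, g divides u. Since g divides e, g divides u + e. Then g divides (u + e) * a.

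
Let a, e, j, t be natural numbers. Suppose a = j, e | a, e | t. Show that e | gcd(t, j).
a = j and e | a, hence e | j. Since e | t, e | gcd(t, j).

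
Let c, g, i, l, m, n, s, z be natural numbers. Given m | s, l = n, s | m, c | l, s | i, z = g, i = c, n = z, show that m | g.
l = n and n = z, hence l = z. Since z = g, l = g. s | m and m | s, therefore s = m. Since i = c and s | i, s | c. Since c | l, s | l. s = m, so m | l. l = g, so m | g.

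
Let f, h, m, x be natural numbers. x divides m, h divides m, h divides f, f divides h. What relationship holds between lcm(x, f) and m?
lcm(x, f) divides m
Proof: h divides f and f divides h, so h = f. Since h divides m, f divides m. From x divides m, lcm(x, f) divides m.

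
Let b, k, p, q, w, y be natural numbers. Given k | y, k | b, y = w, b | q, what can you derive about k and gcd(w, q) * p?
k | gcd(w, q) * p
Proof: y = w and k | y, so k | w. k | b and b | q, hence k | q. Since k | w, k | gcd(w, q). Then k | gcd(w, q) * p.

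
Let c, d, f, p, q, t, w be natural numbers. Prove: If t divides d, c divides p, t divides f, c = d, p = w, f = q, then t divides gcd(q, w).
f = q and t divides f, therefore t divides q. p = w and c divides p, thus c divides w. Since c = d, d divides w. t divides d, so t divides w. t divides q, so t divides gcd(q, w).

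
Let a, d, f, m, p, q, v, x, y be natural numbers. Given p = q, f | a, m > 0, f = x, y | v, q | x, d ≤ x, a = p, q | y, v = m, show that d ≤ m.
From a = p and p = q, a = q. Since f = x and f | a, x | a. a = q, so x | q. q | x, so q = x. v = m and y | v, hence y | m. Since q | y, q | m. m > 0, so q ≤ m. From q = x, x ≤ m. Since d ≤ x, d ≤ m.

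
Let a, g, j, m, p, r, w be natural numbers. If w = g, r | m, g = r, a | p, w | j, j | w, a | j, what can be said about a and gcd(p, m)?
a | gcd(p, m)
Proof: Since j | w and w | j, j = w. Since w = g, j = g. Since g = r, j = r. a | j, so a | r. Since r | m, a | m. a | p, so a | gcd(p, m).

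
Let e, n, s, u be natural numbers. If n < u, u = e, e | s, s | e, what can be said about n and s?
n < s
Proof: e | s and s | e, so e = s. u = e and n < u, so n < e. e = s, so n < s.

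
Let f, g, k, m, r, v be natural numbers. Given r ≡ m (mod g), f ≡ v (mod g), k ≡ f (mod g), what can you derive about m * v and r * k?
m * v ≡ r * k (mod g)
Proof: Since k ≡ f (mod g) and f ≡ v (mod g), k ≡ v (mod g). Since r ≡ m (mod g), by multiplying congruences, r * k ≡ m * v (mod g). Then m * v ≡ r * k (mod g).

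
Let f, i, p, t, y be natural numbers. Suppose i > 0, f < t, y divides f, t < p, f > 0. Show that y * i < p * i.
From y divides f and f > 0, y ≤ f. f < t and t < p, so f < p. Since y ≤ f, y < p. Since i > 0, by multiplying by a positive, y * i < p * i.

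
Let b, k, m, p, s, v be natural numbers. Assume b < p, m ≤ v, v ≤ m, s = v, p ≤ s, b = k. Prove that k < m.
v ≤ m and m ≤ v, hence v = m. Since s = v, s = m. Because b = k and b < p, k < p. Because p ≤ s, k < s. s = m, so k < m.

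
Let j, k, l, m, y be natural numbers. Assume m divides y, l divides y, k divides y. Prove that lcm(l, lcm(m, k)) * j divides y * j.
m divides y and k divides y, thus lcm(m, k) divides y. l divides y, so lcm(l, lcm(m, k)) divides y. Then lcm(l, lcm(m, k)) * j divides y * j.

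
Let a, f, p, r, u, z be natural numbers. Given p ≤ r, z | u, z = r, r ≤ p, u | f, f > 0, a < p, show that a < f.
Because r ≤ p and p ≤ r, r = p. z = r, so z = p. z | u and u | f, hence z | f. z = p, so p | f. Since f > 0, p ≤ f. Since a < p, a < f.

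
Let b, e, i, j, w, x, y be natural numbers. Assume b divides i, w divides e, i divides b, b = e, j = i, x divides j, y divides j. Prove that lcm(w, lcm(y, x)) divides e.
i divides b and b divides i, so i = b. j = i, so j = b. Since b = e, j = e. y divides j and x divides j, thus lcm(y, x) divides j. Since j = e, lcm(y, x) divides e. w divides e, so lcm(w, lcm(y, x)) divides e.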